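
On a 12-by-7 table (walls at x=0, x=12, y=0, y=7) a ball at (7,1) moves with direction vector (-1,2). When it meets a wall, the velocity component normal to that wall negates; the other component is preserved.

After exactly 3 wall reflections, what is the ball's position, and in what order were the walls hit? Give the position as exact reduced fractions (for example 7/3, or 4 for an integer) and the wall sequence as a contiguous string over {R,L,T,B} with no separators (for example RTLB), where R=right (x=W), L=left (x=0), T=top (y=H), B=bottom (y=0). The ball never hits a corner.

Final position: (0,1)
Wall sequence: TBL

1. t=3 → T at (4,7); v=(-1,-2)
2. t=7/2 → B at (1/2,0); v=(-1,2)
3. t=1/2 → L at (0,1); v=(1,2)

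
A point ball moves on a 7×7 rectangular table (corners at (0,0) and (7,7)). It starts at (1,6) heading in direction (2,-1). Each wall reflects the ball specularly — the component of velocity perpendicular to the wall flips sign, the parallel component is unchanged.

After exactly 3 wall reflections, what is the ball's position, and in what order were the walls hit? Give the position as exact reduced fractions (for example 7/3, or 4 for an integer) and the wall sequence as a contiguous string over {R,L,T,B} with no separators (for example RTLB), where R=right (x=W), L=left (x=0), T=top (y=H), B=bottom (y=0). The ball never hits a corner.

Final position: (0,1/2)
Wall sequence: RBL

1. t=3 → R at (7,3); v=(-2,-1)
2. t=3 → B at (1,0); v=(-2,1)
3. t=1/2 → L at (0,1/2); v=(2,1)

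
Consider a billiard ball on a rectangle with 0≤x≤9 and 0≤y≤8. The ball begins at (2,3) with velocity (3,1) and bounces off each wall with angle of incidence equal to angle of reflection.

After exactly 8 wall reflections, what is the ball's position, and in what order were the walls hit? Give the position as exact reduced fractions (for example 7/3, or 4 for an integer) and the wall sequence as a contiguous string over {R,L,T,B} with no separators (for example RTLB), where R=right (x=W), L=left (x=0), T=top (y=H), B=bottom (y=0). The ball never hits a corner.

1. t=7/3 → R at (9,16/3); v=(-3,1)
2. t=8/3 → T at (1,8); v=(-3,-1)
3. t=1/3 → L at (0,23/3); v=(3,-1)
4. t=3 → R at (9,14/3); v=(-3,-1)
5. t=3 → L at (0,5/3); v=(3,-1)
6. t=5/3 → B at (5,0); v=(3,1)
7. t=4/3 → R at (9,4/3); v=(-3,1)
8. t=3 → L at (0,13/3); v=(3,1)

Final position: (0,13/3)
Wall sequence: RTLRLBRL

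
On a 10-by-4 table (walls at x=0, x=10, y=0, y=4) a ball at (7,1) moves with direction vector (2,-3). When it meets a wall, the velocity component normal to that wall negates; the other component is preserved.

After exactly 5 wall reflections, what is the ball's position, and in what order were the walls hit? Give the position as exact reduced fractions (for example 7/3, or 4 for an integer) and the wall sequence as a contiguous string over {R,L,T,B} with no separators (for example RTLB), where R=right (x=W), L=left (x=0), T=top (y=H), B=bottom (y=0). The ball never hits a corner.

1. t=1/3 → B at (23/3,0); v=(2,3)
2. t=7/6 → R at (10,7/2); v=(-2,3)
3. t=1/6 → T at (29/3,4); v=(-2,-3)
4. t=4/3 → B at (7,0); v=(-2,3)
5. t=4/3 → T at (13/3,4); v=(-2,-3)

Final position: (13/3,4)
Wall sequence: BRTBT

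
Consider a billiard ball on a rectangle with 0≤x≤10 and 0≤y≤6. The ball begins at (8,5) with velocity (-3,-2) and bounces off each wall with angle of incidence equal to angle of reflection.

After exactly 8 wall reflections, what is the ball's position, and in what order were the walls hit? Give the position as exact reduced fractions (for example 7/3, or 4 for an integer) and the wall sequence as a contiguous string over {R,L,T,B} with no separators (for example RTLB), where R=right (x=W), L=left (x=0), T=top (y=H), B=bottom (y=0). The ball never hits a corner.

1. t=5/2 → B at (1/2,0); v=(-3,2)
2. t=1/6 → L at (0,1/3); v=(3,2)
3. t=17/6 → T at (17/2,6); v=(3,-2)
4. t=1/2 → R at (10,5); v=(-3,-2)
5. t=5/2 → B at (5/2,0); v=(-3,2)
6. t=5/6 → L at (0,5/3); v=(3,2)
7. t=13/6 → T at (13/2,6); v=(3,-2)
8. t=7/6 → R at (10,11/3); v=(-3,-2)

Final position: (10,11/3)
Wall sequence: BLTRBLTR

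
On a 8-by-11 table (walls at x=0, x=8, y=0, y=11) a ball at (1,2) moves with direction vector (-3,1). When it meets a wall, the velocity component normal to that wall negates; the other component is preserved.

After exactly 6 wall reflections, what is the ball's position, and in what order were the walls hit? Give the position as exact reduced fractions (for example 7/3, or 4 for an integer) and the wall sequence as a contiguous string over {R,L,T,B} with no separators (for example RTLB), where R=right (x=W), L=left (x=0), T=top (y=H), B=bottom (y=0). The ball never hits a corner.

1. t=1/3 → L at (0,7/3); v=(3,1)
2. t=8/3 → R at (8,5); v=(-3,1)
3. t=8/3 → L at (0,23/3); v=(3,1)
4. t=8/3 → R at (8,31/3); v=(-3,1)
5. t=2/3 → T at (6,11); v=(-3,-1)
6. t=2 → L at (0,9); v=(3,-1)

Final position: (0,9)
Wall sequence: LRLRTL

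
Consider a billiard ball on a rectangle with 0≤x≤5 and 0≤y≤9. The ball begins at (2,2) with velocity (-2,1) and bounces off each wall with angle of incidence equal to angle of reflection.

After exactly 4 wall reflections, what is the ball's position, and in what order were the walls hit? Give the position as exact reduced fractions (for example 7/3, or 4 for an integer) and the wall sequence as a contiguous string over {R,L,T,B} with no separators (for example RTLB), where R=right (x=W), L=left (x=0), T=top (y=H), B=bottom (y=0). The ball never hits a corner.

1. t=1 → L at (0,3); v=(2,1)
2. t=5/2 → R at (5,11/2); v=(-2,1)
3. t=5/2 → L at (0,8); v=(2,1)
4. t=1 → T at (2,9); v=(2,-1)

Final position: (2,9)
Wall sequence: LRLT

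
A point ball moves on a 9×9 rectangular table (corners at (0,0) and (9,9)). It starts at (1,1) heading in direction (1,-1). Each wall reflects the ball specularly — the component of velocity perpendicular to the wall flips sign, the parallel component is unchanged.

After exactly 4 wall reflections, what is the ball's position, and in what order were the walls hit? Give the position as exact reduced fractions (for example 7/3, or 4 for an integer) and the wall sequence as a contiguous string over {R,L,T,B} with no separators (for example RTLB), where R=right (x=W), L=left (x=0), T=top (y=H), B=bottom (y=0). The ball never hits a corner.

1. t=1 → B at (2,0); v=(1,1)
2. t=7 → R at (9,7); v=(-1,1)
3. t=2 → T at (7,9); v=(-1,-1)
4. t=7 → L at (0,2); v=(1,-1)

Final position: (0,2)
Wall sequence: BRTL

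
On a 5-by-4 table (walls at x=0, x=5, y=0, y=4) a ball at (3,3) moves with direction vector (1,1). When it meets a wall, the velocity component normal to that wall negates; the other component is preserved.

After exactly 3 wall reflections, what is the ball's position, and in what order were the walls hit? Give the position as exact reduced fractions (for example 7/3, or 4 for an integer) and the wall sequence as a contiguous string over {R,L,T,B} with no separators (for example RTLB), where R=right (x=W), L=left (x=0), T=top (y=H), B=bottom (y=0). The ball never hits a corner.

Final position: (2,0)
Wall sequence: TRB

1. t=1 → T at (4,4); v=(1,-1)
2. t=1 → R at (5,3); v=(-1,-1)
3. t=3 → B at (2,0); v=(-1,1)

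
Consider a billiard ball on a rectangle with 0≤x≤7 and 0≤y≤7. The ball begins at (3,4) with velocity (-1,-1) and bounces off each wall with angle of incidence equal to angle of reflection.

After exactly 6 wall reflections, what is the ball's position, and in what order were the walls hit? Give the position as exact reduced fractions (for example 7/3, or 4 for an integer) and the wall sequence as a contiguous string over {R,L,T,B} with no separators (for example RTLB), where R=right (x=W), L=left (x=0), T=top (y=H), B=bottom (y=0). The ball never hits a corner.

Final position: (1,0)
Wall sequence: LBRTLB

1. t=3 → L at (0,1); v=(1,-1)
2. t=1 → B at (1,0); v=(1,1)
3. t=6 → R at (7,6); v=(-1,1)
4. t=1 → T at (6,7); v=(-1,-1)
5. t=6 → L at (0,1); v=(1,-1)
6. t=1 → B at (1,0); v=(1,1)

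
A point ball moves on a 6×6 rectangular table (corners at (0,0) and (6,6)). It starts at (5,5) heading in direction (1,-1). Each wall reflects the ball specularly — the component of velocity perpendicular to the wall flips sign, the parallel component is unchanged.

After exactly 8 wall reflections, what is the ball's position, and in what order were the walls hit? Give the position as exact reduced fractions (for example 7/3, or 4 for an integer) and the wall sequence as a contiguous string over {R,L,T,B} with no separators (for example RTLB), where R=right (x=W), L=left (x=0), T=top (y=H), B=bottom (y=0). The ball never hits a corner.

Final position: (4,6)
Wall sequence: RBLTRBLT

1. t=1 → R at (6,4); v=(-1,-1)
2. t=4 → B at (2,0); v=(-1,1)
3. t=2 → L at (0,2); v=(1,1)
4. t=4 → T at (4,6); v=(1,-1)
5. t=2 → R at (6,4); v=(-1,-1)
6. t=4 → B at (2,0); v=(-1,1)
7. t=2 → L at (0,2); v=(1,1)
8. t=4 → T at (4,6); v=(1,-1)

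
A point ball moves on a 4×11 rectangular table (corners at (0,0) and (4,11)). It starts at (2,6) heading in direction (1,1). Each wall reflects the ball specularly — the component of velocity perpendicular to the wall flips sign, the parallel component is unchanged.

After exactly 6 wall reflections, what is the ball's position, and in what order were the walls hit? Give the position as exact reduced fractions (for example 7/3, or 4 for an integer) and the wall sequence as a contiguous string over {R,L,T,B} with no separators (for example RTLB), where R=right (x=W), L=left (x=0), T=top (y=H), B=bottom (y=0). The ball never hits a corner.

1. t=2 → R at (4,8); v=(-1,1)
2. t=3 → T at (1,11); v=(-1,-1)
3. t=1 → L at (0,10); v=(1,-1)
4. t=4 → R at (4,6); v=(-1,-1)
5. t=4 → L at (0,2); v=(1,-1)
6. t=2 → B at (2,0); v=(1,1)

Final position: (2,0)
Wall sequence: RTLRLB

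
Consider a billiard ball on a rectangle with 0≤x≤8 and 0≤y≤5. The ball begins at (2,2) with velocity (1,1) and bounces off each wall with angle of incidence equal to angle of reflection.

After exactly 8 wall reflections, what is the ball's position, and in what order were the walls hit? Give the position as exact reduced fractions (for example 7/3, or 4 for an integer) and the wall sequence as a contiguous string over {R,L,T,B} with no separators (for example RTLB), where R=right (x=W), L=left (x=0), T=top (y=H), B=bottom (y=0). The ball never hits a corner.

1. t=3 → T at (5,5); v=(1,-1)
2. t=3 → R at (8,2); v=(-1,-1)
3. t=2 → B at (6,0); v=(-1,1)
4. t=5 → T at (1,5); v=(-1,-1)
5. t=1 → L at (0,4); v=(1,-1)
6. t=4 → B at (4,0); v=(1,1)
7. t=4 → R at (8,4); v=(-1,1)
8. t=1 → T at (7,5); v=(-1,-1)

Final position: (7,5)
Wall sequence: TRBTLBRT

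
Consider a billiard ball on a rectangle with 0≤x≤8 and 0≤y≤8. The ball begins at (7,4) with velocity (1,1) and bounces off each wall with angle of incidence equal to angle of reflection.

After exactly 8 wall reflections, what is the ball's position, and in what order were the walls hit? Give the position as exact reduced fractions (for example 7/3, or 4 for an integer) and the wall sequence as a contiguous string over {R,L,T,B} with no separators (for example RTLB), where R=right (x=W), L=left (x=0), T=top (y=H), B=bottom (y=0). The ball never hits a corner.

Final position: (3,0)
Wall sequence: RTLBRTLB

1. t=1 → R at (8,5); v=(-1,1)
2. t=3 → T at (5,8); v=(-1,-1)
3. t=5 → L at (0,3); v=(1,-1)
4. t=3 → B at (3,0); v=(1,1)
5. t=5 → R at (8,5); v=(-1,1)
6. t=3 → T at (5,8); v=(-1,-1)
7. t=5 → L at (0,3); v=(1,-1)
8. t=3 → B at (3,0); v=(1,1)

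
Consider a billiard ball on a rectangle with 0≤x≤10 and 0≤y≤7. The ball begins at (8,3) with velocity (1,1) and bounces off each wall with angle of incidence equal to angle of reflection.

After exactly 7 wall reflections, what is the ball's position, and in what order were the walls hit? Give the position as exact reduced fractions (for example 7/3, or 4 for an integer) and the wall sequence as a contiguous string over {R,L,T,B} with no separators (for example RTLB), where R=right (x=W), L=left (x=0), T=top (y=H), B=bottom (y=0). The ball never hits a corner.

1. t=2 → R at (10,5); v=(-1,1)
2. t=2 → T at (8,7); v=(-1,-1)
3. t=7 → B at (1,0); v=(-1,1)
4. t=1 → L at (0,1); v=(1,1)
5. t=6 → T at (6,7); v=(1,-1)
6. t=4 → R at (10,3); v=(-1,-1)
7. t=3 → B at (7,0); v=(-1,1)

Final position: (7,0)
Wall sequence: RTBLTRB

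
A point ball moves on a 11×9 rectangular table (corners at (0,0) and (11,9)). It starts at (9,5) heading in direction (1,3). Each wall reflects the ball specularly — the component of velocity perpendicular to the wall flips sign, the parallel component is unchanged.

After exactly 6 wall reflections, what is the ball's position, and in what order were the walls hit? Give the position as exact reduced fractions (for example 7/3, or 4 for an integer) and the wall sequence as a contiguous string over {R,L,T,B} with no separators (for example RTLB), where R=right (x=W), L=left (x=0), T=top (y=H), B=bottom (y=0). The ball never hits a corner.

Final position: (0,8)
Wall sequence: TRBTBL

1. t=4/3 → T at (31/3,9); v=(1,-3)
2. t=2/3 → R at (11,7); v=(-1,-3)
3. t=7/3 → B at (26/3,0); v=(-1,3)
4. t=3 → T at (17/3,9); v=(-1,-3)
5. t=3 → B at (8/3,0); v=(-1,3)
6. t=8/3 → L at (0,8); v=(1,3)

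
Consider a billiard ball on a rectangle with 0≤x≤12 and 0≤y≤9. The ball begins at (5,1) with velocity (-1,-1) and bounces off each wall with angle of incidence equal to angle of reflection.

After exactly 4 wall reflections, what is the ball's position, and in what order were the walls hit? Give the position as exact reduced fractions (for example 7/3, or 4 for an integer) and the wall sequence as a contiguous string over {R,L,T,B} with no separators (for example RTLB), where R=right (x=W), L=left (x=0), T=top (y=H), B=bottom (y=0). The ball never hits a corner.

1. t=1 → B at (4,0); v=(-1,1)
2. t=4 → L at (0,4); v=(1,1)
3. t=5 → T at (5,9); v=(1,-1)
4. t=7 → R at (12,2); v=(-1,-1)

Final position: (12,2)
Wall sequence: BLTR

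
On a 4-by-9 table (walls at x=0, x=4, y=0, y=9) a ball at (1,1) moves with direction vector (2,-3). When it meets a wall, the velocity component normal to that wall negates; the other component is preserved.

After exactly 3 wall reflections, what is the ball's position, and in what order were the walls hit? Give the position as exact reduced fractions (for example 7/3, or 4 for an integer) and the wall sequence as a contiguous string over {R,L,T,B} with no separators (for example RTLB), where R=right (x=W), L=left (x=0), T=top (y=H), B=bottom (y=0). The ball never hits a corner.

Final position: (1/3,9)
Wall sequence: BRT

1. t=1/3 → B at (5/3,0); v=(2,3)
2. t=7/6 → R at (4,7/2); v=(-2,3)
3. t=11/6 → T at (1/3,9); v=(-2,-3)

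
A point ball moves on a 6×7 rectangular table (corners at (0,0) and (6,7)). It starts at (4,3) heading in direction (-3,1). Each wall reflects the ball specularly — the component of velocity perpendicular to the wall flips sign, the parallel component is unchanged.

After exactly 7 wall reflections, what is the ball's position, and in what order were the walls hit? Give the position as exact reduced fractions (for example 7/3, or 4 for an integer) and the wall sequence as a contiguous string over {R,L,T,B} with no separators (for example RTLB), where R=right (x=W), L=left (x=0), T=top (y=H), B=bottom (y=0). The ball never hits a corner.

1. t=4/3 → L at (0,13/3); v=(3,1)
2. t=2 → R at (6,19/3); v=(-3,1)
3. t=2/3 → T at (4,7); v=(-3,-1)
4. t=4/3 → L at (0,17/3); v=(3,-1)
5. t=2 → R at (6,11/3); v=(-3,-1)
6. t=2 → L at (0,5/3); v=(3,-1)
7. t=5/3 → B at (5,0); v=(3,1)

Final position: (5,0)
Wall sequence: LRTLRLB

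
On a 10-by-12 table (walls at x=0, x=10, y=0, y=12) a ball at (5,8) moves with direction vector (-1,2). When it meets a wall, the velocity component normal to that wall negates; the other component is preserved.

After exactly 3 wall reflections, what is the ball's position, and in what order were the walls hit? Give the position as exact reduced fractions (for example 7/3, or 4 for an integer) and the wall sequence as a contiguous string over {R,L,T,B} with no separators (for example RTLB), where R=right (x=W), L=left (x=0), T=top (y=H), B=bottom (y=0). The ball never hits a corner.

Final position: (3,0)
Wall sequence: TLB

1. t=2 → T at (3,12); v=(-1,-2)
2. t=3 → L at (0,6); v=(1,-2)
3. t=3 → B at (3,0); v=(1,2)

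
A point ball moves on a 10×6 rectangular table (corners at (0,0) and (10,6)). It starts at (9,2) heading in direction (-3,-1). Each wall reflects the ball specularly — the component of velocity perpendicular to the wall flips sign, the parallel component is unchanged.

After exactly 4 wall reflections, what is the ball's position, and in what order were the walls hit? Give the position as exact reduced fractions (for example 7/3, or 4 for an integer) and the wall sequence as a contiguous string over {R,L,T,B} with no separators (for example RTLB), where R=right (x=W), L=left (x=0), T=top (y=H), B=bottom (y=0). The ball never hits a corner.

1. t=2 → B at (3,0); v=(-3,1)
2. t=1 → L at (0,1); v=(3,1)
3. t=10/3 → R at (10,13/3); v=(-3,1)
4. t=5/3 → T at (5,6); v=(-3,-1)

Final position: (5,6)
Wall sequence: BLRT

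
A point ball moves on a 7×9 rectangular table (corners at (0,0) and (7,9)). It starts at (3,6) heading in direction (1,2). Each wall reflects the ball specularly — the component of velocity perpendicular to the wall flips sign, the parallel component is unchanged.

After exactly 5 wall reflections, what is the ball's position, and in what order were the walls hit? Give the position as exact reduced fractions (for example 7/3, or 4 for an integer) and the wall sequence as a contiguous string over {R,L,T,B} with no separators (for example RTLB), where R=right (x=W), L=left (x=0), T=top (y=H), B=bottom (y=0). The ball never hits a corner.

Final position: (0,8)
Wall sequence: TRBTL

1. t=3/2 → T at (9/2,9); v=(1,-2)
2. t=5/2 → R at (7,4); v=(-1,-2)
3. t=2 → B at (5,0); v=(-1,2)
4. t=9/2 → T at (1/2,9); v=(-1,-2)
5. t=1/2 → L at (0,8); v=(1,-2)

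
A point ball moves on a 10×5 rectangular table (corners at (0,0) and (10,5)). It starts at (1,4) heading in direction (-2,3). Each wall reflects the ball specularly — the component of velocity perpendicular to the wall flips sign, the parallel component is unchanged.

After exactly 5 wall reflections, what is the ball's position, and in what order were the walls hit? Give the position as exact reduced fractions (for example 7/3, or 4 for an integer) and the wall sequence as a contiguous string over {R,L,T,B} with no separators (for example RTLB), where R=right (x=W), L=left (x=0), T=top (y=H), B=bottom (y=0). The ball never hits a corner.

1. t=1/3 → T at (1/3,5); v=(-2,-3)
2. t=1/6 → L at (0,9/2); v=(2,-3)
3. t=3/2 → B at (3,0); v=(2,3)
4. t=5/3 → T at (19/3,5); v=(2,-3)
5. t=5/3 → B at (29/3,0); v=(2,3)

Final position: (29/3,0)
Wall sequence: TLBTB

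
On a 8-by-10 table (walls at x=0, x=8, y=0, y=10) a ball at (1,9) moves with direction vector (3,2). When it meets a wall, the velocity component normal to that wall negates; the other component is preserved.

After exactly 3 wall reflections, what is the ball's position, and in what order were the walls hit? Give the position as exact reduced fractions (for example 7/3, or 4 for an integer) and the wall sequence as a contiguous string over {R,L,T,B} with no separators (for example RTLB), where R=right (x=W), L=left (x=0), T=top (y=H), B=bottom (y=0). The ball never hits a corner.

Final position: (0,1)
Wall sequence: TRL

1. t=1/2 → T at (5/2,10); v=(3,-2)
2. t=11/6 → R at (8,19/3); v=(-3,-2)
3. t=8/3 → L at (0,1); v=(3,-2)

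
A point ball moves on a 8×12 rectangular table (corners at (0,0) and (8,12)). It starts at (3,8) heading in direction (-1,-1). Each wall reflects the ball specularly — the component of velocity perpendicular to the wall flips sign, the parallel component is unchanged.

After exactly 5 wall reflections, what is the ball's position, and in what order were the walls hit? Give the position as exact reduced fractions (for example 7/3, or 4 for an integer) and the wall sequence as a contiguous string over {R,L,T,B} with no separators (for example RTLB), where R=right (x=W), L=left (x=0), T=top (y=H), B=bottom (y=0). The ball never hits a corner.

Final position: (1,12)
Wall sequence: LBRLT

1. t=3 → L at (0,5); v=(1,-1)
2. t=5 → B at (5,0); v=(1,1)
3. t=3 → R at (8,3); v=(-1,1)
4. t=8 → L at (0,11); v=(1,1)
5. t=1 → T at (1,12); v=(1,-1)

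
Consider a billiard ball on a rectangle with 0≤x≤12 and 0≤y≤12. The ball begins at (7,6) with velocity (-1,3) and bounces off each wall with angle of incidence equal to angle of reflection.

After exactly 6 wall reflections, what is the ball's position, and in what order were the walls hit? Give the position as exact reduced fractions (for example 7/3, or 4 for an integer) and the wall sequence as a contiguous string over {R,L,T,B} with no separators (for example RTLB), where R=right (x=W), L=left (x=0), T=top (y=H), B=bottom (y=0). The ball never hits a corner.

Final position: (11,12)
Wall sequence: TBLTBT

1. t=2 → T at (5,12); v=(-1,-3)
2. t=4 → B at (1,0); v=(-1,3)
3. t=1 → L at (0,3); v=(1,3)
4. t=3 → T at (3,12); v=(1,-3)
5. t=4 → B at (7,0); v=(1,3)
6. t=4 → T at (11,12); v=(1,-3)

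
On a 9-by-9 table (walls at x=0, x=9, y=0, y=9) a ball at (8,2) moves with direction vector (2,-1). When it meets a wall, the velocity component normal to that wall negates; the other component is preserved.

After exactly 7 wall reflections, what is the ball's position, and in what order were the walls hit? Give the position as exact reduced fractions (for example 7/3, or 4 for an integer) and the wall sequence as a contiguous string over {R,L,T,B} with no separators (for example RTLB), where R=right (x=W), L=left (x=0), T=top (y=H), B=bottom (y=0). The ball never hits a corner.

Final position: (9,3/2)
Wall sequence: RBLRTLR

1. t=1/2 → R at (9,3/2); v=(-2,-1)
2. t=3/2 → B at (6,0); v=(-2,1)
3. t=3 → L at (0,3); v=(2,1)
4. t=9/2 → R at (9,15/2); v=(-2,1)
5. t=3/2 → T at (6,9); v=(-2,-1)
6. t=3 → L at (0,6); v=(2,-1)
7. t=9/2 → R at (9,3/2); v=(-2,-1)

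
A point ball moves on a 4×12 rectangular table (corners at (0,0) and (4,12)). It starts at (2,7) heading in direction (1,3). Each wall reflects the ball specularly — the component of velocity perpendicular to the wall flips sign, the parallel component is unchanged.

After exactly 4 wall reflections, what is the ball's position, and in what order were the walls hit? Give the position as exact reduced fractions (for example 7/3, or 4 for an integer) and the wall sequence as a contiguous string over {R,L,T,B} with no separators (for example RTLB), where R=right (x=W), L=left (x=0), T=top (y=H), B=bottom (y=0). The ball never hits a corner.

Final position: (0,1)
Wall sequence: TRBL

1. t=5/3 → T at (11/3,12); v=(1,-3)
2. t=1/3 → R at (4,11); v=(-1,-3)
3. t=11/3 → B at (1/3,0); v=(-1,3)
4. t=1/3 → L at (0,1); v=(1,3)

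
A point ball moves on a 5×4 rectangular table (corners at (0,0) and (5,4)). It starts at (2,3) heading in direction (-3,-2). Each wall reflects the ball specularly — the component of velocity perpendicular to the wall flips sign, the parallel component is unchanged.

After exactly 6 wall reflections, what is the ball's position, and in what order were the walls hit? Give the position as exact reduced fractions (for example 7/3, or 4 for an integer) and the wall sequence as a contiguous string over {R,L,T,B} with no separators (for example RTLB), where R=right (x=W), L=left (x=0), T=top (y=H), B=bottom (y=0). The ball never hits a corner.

1. t=2/3 → L at (0,5/3); v=(3,-2)
2. t=5/6 → B at (5/2,0); v=(3,2)
3. t=5/6 → R at (5,5/3); v=(-3,2)
4. t=7/6 → T at (3/2,4); v=(-3,-2)
5. t=1/2 → L at (0,3); v=(3,-2)
6. t=3/2 → B at (9/2,0); v=(3,2)

Final position: (9/2,0)
Wall sequence: LBRTLB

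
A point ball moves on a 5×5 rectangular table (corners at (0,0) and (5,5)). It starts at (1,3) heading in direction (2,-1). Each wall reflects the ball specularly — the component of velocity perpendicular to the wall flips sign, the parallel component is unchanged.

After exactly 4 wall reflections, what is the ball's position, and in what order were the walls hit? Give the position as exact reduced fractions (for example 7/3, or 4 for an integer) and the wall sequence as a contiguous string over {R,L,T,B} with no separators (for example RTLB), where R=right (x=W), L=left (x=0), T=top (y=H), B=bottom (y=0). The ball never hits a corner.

Final position: (5,4)
Wall sequence: RBLR

1. t=2 → R at (5,1); v=(-2,-1)
2. t=1 → B at (3,0); v=(-2,1)
3. t=3/2 → L at (0,3/2); v=(2,1)
4. t=5/2 → R at (5,4); v=(-2,1)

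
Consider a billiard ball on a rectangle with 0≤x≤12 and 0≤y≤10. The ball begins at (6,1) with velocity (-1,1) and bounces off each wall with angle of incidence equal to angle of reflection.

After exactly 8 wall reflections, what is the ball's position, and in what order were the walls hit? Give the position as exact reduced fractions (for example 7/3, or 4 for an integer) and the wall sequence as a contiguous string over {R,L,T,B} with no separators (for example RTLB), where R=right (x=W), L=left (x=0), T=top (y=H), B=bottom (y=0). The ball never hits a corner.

Final position: (12,3)
Wall sequence: LTRBTLBR

1. t=6 → L at (0,7); v=(1,1)
2. t=3 → T at (3,10); v=(1,-1)
3. t=9 → R at (12,1); v=(-1,-1)
4. t=1 → B at (11,0); v=(-1,1)
5. t=10 → T at (1,10); v=(-1,-1)
6. t=1 → L at (0,9); v=(1,-1)
7. t=9 → B at (9,0); v=(1,1)
8. t=3 → R at (12,3); v=(-1,1)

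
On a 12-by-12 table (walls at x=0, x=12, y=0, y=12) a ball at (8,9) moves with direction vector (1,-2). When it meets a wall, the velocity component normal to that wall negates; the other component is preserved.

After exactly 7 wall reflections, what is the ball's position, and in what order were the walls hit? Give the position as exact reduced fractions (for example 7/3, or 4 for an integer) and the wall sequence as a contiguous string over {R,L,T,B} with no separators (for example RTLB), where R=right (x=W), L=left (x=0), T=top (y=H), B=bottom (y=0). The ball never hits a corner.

1. t=4 → R at (12,1); v=(-1,-2)
2. t=1/2 → B at (23/2,0); v=(-1,2)
3. t=6 → T at (11/2,12); v=(-1,-2)
4. t=11/2 → L at (0,1); v=(1,-2)
5. t=1/2 → B at (1/2,0); v=(1,2)
6. t=6 → T at (13/2,12); v=(1,-2)
7. t=11/2 → R at (12,1); v=(-1,-2)

Final position: (12,1)
Wall sequence: RBTLBTR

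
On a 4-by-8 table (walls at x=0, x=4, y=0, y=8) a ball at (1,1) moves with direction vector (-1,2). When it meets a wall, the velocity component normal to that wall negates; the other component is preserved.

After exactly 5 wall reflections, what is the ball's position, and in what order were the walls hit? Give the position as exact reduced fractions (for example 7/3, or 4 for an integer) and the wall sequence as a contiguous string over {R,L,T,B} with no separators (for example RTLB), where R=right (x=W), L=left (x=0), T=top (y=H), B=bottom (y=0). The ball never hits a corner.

Final position: (0,3)
Wall sequence: LTRBL

1. t=1 → L at (0,3); v=(1,2)
2. t=5/2 → T at (5/2,8); v=(1,-2)
3. t=3/2 → R at (4,5); v=(-1,-2)
4. t=5/2 → B at (3/2,0); v=(-1,2)
5. t=3/2 → L at (0,3); v=(1,2)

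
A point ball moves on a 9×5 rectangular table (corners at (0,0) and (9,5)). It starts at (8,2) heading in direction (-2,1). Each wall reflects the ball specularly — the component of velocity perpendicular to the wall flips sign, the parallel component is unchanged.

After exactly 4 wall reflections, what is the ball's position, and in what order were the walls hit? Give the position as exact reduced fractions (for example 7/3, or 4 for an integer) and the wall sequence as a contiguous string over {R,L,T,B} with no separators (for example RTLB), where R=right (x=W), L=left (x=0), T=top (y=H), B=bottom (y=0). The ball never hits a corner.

Final position: (9,1/2)
Wall sequence: TLBR

1. t=3 → T at (2,5); v=(-2,-1)
2. t=1 → L at (0,4); v=(2,-1)
3. t=4 → B at (8,0); v=(2,1)
4. t=1/2 → R at (9,1/2); v=(-2,1)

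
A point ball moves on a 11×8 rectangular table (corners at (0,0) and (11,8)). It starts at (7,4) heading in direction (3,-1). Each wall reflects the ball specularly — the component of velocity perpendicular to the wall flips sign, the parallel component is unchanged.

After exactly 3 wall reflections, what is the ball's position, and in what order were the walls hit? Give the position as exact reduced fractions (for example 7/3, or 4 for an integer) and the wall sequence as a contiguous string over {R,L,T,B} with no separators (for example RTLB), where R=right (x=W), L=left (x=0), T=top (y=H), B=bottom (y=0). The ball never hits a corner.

1. t=4/3 → R at (11,8/3); v=(-3,-1)
2. t=8/3 → B at (3,0); v=(-3,1)
3. t=1 → L at (0,1); v=(3,1)

Final position: (0,1)
Wall sequence: RBL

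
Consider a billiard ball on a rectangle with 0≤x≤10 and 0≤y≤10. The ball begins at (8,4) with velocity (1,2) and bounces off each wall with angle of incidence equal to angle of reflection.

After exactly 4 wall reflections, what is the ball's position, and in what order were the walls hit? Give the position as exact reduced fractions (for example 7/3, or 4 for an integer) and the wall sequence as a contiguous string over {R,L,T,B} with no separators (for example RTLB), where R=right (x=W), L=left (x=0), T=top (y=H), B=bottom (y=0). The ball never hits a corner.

Final position: (0,8)
Wall sequence: RTBL

1. t=2 → R at (10,8); v=(-1,2)
2. t=1 → T at (9,10); v=(-1,-2)
3. t=5 → B at (4,0); v=(-1,2)
4. t=4 → L at (0,8); v=(1,2)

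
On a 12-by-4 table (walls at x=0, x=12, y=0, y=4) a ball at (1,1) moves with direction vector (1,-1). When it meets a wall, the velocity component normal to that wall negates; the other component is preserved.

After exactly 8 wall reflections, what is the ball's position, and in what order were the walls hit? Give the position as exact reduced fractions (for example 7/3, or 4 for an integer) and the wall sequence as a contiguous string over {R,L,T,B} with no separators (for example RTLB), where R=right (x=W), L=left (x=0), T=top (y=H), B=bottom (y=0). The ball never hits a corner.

Final position: (0,2)
Wall sequence: BTBRTBTL

1. t=1 → B at (2,0); v=(1,1)
2. t=4 → T at (6,4); v=(1,-1)
3. t=4 → B at (10,0); v=(1,1)
4. t=2 → R at (12,2); v=(-1,1)
5. t=2 → T at (10,4); v=(-1,-1)
6. t=4 → B at (6,0); v=(-1,1)
7. t=4 → T at (2,4); v=(-1,-1)
8. t=2 → L at (0,2); v=(1,-1)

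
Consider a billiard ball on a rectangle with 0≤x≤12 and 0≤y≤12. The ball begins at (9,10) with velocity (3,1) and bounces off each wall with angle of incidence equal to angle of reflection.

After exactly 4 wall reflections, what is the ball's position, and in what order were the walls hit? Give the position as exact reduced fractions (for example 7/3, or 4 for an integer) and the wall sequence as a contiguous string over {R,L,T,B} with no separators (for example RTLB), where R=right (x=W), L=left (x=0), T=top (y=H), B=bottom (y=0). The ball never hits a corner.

1. t=1 → R at (12,11); v=(-3,1)
2. t=1 → T at (9,12); v=(-3,-1)
3. t=3 → L at (0,9); v=(3,-1)
4. t=4 → R at (12,5); v=(-3,-1)

Final position: (12,5)
Wall sequence: RTLR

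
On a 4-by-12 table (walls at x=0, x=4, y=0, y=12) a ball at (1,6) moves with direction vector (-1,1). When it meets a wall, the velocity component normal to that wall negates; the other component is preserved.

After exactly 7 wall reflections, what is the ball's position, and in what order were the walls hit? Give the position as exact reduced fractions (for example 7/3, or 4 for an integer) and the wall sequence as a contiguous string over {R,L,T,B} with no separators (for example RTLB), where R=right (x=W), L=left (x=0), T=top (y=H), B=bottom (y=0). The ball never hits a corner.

1. t=1 → L at (0,7); v=(1,1)
2. t=4 → R at (4,11); v=(-1,1)
3. t=1 → T at (3,12); v=(-1,-1)
4. t=3 → L at (0,9); v=(1,-1)
5. t=4 → R at (4,5); v=(-1,-1)
6. t=4 → L at (0,1); v=(1,-1)
7. t=1 → B at (1,0); v=(1,1)

Final position: (1,0)
Wall sequence: LRTLRLB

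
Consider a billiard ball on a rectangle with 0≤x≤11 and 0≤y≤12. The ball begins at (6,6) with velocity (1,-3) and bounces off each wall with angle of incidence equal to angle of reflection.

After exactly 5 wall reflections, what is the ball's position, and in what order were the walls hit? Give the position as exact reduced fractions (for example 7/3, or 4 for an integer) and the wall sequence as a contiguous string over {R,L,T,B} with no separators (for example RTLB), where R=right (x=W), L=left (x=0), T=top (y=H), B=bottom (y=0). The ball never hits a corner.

1. t=2 → B at (8,0); v=(1,3)
2. t=3 → R at (11,9); v=(-1,3)
3. t=1 → T at (10,12); v=(-1,-3)
4. t=4 → B at (6,0); v=(-1,3)
5. t=4 → T at (2,12); v=(-1,-3)

Final position: (2,12)
Wall sequence: BRTBT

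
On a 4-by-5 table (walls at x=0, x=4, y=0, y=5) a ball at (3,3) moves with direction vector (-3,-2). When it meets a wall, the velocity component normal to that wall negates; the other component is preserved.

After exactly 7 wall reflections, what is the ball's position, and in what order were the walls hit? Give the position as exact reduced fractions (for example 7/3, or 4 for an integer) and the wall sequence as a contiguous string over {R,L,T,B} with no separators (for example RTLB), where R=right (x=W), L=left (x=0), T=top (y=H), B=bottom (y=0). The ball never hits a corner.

1. t=1 → L at (0,1); v=(3,-2)
2. t=1/2 → B at (3/2,0); v=(3,2)
3. t=5/6 → R at (4,5/3); v=(-3,2)
4. t=4/3 → L at (0,13/3); v=(3,2)
5. t=1/3 → T at (1,5); v=(3,-2)
6. t=1 → R at (4,3); v=(-3,-2)
7. t=4/3 → L at (0,1/3); v=(3,-2)

Final position: (0,1/3)
Wall sequence: LBRLTRL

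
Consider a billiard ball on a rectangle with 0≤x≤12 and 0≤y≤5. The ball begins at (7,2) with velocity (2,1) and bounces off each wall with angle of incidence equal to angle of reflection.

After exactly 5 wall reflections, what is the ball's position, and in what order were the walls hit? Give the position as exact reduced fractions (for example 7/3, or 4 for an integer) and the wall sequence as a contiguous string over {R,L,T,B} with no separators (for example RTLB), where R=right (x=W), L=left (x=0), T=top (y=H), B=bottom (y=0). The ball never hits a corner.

Final position: (9,5)
Wall sequence: RTBLT

1. t=5/2 → R at (12,9/2); v=(-2,1)
2. t=1/2 → T at (11,5); v=(-2,-1)
3. t=5 → B at (1,0); v=(-2,1)
4. t=1/2 → L at (0,1/2); v=(2,1)
5. t=9/2 → T at (9,5); v=(2,-1)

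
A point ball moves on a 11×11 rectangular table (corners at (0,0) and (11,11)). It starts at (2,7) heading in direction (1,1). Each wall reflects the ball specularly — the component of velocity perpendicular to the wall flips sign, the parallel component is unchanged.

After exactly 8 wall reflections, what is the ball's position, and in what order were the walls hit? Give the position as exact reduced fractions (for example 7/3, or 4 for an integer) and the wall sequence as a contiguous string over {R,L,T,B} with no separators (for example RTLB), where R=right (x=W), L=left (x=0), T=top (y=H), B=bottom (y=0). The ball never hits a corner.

1. t=4 → T at (6,11); v=(1,-1)
2. t=5 → R at (11,6); v=(-1,-1)
3. t=6 → B at (5,0); v=(-1,1)
4. t=5 → L at (0,5); v=(1,1)
5. t=6 → T at (6,11); v=(1,-1)
6. t=5 → R at (11,6); v=(-1,-1)
7. t=6 → B at (5,0); v=(-1,1)
8. t=5 → L at (0,5); v=(1,1)

Final position: (0,5)
Wall sequence: TRBLTRBL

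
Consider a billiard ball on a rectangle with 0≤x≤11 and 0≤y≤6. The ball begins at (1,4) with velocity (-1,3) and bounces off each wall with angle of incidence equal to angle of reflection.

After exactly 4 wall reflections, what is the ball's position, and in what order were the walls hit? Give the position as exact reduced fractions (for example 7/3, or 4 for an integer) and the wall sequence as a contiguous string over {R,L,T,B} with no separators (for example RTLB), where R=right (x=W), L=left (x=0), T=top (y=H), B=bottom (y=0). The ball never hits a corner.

Final position: (11/3,6)
Wall sequence: TLBT

1. t=2/3 → T at (1/3,6); v=(-1,-3)
2. t=1/3 → L at (0,5); v=(1,-3)
3. t=5/3 → B at (5/3,0); v=(1,3)
4. t=2 → T at (11/3,6); v=(1,-3)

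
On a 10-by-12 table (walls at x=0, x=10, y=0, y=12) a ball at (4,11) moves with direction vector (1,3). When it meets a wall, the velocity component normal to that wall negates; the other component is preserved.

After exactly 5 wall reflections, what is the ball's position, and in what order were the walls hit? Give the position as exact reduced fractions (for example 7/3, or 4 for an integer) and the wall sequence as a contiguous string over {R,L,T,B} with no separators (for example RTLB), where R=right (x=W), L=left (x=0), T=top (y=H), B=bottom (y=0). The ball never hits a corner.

Final position: (11/3,0)
Wall sequence: TBRTB

1. t=1/3 → T at (13/3,12); v=(1,-3)
2. t=4 → B at (25/3,0); v=(1,3)
3. t=5/3 → R at (10,5); v=(-1,3)
4. t=7/3 → T at (23/3,12); v=(-1,-3)
5. t=4 → B at (11/3,0); v=(-1,3)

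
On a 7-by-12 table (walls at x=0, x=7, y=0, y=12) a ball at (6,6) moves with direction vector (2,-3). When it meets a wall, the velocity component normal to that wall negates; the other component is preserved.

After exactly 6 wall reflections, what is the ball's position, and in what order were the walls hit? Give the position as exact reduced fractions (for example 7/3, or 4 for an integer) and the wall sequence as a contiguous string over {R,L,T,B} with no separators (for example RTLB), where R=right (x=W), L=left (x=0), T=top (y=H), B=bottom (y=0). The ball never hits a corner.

Final position: (2,0)
Wall sequence: RBLTRB

1. t=1/2 → R at (7,9/2); v=(-2,-3)
2. t=3/2 → B at (4,0); v=(-2,3)
3. t=2 → L at (0,6); v=(2,3)
4. t=2 → T at (4,12); v=(2,-3)
5. t=3/2 → R at (7,15/2); v=(-2,-3)
6. t=5/2 → B at (2,0); v=(-2,3)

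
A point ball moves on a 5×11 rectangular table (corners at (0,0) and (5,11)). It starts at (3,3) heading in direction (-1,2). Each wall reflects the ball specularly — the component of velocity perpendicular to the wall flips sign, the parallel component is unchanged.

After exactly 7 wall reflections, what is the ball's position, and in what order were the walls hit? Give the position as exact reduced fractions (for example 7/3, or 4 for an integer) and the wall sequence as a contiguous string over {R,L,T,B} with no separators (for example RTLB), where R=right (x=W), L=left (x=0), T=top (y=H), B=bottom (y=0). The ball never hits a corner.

Final position: (5,5)
Wall sequence: LTRBLTR

1. t=3 → L at (0,9); v=(1,2)
2. t=1 → T at (1,11); v=(1,-2)
3. t=4 → R at (5,3); v=(-1,-2)
4. t=3/2 → B at (7/2,0); v=(-1,2)
5. t=7/2 → L at (0,7); v=(1,2)
6. t=2 → T at (2,11); v=(1,-2)
7. t=3 → R at (5,5); v=(-1,-2)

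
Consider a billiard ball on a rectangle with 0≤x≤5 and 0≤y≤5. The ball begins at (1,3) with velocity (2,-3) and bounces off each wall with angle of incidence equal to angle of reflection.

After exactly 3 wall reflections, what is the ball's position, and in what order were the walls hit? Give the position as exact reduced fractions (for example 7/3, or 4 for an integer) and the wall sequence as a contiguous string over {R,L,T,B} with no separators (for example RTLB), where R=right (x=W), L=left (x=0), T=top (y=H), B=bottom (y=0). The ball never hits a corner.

Final position: (11/3,5)
Wall sequence: BRT

1. t=1 → B at (3,0); v=(2,3)
2. t=1 → R at (5,3); v=(-2,3)
3. t=2/3 → T at (11/3,5); v=(-2,-3)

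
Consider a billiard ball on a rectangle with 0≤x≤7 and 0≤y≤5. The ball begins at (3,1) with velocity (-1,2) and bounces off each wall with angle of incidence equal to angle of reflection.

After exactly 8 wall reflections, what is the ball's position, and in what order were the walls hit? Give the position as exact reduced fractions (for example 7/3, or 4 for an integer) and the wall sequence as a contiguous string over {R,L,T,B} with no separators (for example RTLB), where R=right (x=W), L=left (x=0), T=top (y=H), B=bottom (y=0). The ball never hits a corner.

Final position: (5/2,0)
Wall sequence: TLBTBRTB

1. t=2 → T at (1,5); v=(-1,-2)
2. t=1 → L at (0,3); v=(1,-2)
3. t=3/2 → B at (3/2,0); v=(1,2)
4. t=5/2 → T at (4,5); v=(1,-2)
5. t=5/2 → B at (13/2,0); v=(1,2)
6. t=1/2 → R at (7,1); v=(-1,2)
7. t=2 → T at (5,5); v=(-1,-2)
8. t=5/2 → B at (5/2,0); v=(-1,2)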